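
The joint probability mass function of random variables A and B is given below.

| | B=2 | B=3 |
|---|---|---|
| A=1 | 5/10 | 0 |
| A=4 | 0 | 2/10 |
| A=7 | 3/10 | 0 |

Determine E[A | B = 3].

P(B = 3) = 1/5.
Σ A·P over the event = 4·(2/10) = 4/5.
E[A | B = 3] = (4/5) / (1/5) = 4.

4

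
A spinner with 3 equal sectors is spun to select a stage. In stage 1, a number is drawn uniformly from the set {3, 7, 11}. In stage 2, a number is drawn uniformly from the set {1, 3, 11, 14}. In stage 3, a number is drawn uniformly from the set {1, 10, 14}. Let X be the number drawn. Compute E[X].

271/36

E[X | stage 1] = (3+7+11)/3 = 7.
E[X | stage 2] = (1+3+11+14)/4 = 29/4.
E[X | stage 3] = (1+10+14)/3 = 25/3.
By the law of total expectation,
E[X] = (1/3)·(7) + (1/3)·(29/4) + (1/3)·(25/3) = 271/36.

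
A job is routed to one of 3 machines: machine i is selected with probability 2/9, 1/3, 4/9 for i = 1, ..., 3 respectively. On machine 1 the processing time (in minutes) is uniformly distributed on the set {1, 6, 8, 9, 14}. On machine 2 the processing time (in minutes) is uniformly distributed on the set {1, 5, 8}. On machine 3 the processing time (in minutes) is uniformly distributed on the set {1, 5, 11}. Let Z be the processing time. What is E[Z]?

E[Z | machine 1] = (1+6+8+9+14)/5 = 38/5.
E[Z | machine 2] = (1+5+8)/3 = 14/3.
E[Z | machine 3] = (1+5+11)/3 = 17/3.
By the law of total expectation,
E[Z] = (2/9)·(38/5) + (1/3)·(14/3) + (4/9)·(17/3) = 778/135.

778/135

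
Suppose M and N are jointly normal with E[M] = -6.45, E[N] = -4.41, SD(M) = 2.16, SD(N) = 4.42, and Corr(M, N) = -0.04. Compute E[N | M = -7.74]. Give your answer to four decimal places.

-4.3044

E[N | M=x] = μ_N + ρ(σ_N/σ_M)(x − μ_M) for jointly normal variables.
E[N | M=-7.74] = -4.41 + (-0.04)·(4.42/2.16)·(-7.74 − (-6.45)) = -4.41 + (-0.081852)·(-1.29) = -4.3044.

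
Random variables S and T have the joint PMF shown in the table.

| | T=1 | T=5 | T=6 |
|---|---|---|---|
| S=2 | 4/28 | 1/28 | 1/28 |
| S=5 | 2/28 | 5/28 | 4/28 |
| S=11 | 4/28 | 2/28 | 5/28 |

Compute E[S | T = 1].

P(T = 1) = 5/14.
Σ S·P over the event = 2·(4/28) + 5·(2/28) + 11·(4/28) = 31/14.
E[S | T = 1] = (31/14) / (5/14) = 31/5.

31/5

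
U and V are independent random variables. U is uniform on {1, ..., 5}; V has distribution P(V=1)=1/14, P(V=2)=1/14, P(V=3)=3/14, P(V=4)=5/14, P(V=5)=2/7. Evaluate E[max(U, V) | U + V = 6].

29/7

P(U + V = 6) = 1/5.
Summing max(U,V)·P(x,y) over outcomes with U + V = 6 gives 29/35.
E[max(U, V) | U + V = 6] = (29/35) / (1/5) = 29/7.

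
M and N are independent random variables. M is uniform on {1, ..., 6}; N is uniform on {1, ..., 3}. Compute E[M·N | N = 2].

7

Outcomes with N = 2: (1,2), (2,2), (3,2), (4,2), (5,2), (6,2), each with probability 1/18.
E[M·N | N = 2] = (2 + 4 + 6 + 8 + 10 + 12) / 6 = 7.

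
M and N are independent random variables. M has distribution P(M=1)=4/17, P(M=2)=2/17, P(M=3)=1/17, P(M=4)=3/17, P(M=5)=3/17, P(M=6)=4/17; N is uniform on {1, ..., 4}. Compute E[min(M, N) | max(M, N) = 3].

14/9

P(max(M, N) = 3) = 9/68.
Summing min(M,N)·P(x,y) over outcomes with max(M, N) = 3 gives 7/34.
E[min(M, N) | max(M, N) = 3] = (7/34) / (9/68) = 14/9.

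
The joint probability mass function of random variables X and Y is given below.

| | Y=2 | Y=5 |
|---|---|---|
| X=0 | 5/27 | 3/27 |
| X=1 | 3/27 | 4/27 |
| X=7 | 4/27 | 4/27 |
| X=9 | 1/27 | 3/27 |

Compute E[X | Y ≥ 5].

59/14

P(Y ≥ 5) = 14/27.
Σ X·P over the event = 0·(3/27) + 1·(4/27) + 7·(4/27) + 9·(3/27) = 59/27.
E[X | Y ≥ 5] = (59/27) / (14/27) = 59/14.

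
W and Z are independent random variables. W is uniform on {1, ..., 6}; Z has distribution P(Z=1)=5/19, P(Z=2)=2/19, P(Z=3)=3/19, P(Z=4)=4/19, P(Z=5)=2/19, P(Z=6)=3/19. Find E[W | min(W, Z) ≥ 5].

11/2

P(min(W, Z) ≥ 5) = 5/57.
Summing W·P(x,y) over outcomes with min(W, Z) ≥ 5 gives 55/114.
E[W | min(W, Z) ≥ 5] = (55/114) / (5/57) = 11/2.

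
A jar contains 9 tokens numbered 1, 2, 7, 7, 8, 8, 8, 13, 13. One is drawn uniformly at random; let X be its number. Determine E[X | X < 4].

P(X < 4) = 2/9.
Σ over the event: 1·1/9 + 2·1/9 = 1/3.
E[X | X < 4] = (1/3) / (2/9) = 3/2.

3/2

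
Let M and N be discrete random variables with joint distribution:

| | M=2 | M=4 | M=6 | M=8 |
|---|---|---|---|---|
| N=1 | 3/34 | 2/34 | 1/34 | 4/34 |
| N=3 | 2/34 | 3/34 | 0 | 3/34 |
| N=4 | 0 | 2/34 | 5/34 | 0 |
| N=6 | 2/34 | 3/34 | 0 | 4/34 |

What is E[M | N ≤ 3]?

P(N ≤ 3) = 9/17.
Summing M·P(M=x,N=y) over the conditioning event gives 46/17.
E[M | N ≤ 3] = (46/17) / (9/17) = 46/9.

46/9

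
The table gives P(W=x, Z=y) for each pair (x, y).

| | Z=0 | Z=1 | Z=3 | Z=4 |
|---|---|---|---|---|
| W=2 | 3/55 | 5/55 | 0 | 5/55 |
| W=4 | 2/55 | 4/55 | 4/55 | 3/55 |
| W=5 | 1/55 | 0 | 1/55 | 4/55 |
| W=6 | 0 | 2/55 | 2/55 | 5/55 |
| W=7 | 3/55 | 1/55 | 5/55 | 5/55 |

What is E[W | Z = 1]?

15/4

P(Z = 1) = 12/55.
Σ W·P over the event = 2·(5/55) + 4·(4/55) + 6·(2/55) + 7·(1/55) = 9/11.
E[W | Z = 1] = (9/11) / (12/55) = 15/4.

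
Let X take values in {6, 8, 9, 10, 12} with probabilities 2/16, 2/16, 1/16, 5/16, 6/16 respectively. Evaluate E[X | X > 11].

12

P(X > 11) = 3/8.
Σ over the event: 12·3/8 = 9/2.
E[X | X > 11] = (9/2) / (3/8) = 12.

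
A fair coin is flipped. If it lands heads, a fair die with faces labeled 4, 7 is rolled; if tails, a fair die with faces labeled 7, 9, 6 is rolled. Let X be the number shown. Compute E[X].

E[X | heads] = (4+7)/2 = 11/2.
E[X | tails] = (7+9+6)/3 = 22/3.
E[X] = (1/2)·(11/2) + (1/2)·(22/3) = 77/12.

77/12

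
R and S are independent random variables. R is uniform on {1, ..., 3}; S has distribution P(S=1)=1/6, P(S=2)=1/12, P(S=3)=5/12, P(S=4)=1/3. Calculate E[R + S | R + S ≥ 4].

P(R + S ≥ 4) = 31/36.
Summing (R+S)·P(x,y) over outcomes with R + S ≥ 4 gives 41/9.
E[R + S | R + S ≥ 4] = (41/9) / (31/36) = 164/31.

164/31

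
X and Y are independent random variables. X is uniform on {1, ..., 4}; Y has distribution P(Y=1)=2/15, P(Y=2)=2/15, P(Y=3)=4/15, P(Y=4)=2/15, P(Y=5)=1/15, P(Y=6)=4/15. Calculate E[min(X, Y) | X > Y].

13/7

P(X > Y) = 7/30.
Summing min(X,Y)·P(x,y) over outcomes with X > Y gives 13/30.
E[min(X, Y) | X > Y] = (13/30) / (7/30) = 13/7.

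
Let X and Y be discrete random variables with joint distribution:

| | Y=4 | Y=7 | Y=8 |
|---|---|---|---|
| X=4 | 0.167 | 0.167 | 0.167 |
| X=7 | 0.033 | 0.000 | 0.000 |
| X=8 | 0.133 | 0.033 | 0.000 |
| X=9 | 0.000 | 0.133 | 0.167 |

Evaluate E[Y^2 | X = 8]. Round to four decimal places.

22.5602

P(X = 8) = 0.166.
Σ Y^2·P over the event = 16·(0.133) + 49·(0.033) = 3.745.
E[Y^2 | X = 8] = (3.745) / (0.166) = 22.5602.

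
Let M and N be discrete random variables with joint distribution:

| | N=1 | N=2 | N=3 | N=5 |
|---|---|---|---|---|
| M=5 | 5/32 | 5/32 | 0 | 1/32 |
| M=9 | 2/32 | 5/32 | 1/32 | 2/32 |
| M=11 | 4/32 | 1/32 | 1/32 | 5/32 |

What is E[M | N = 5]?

39/4

P(N = 5) = 1/4.
Σ M·P over the event = 5·(1/32) + 9·(2/32) + 11·(5/32) = 39/16.
E[M | N = 5] = (39/16) / (1/4) = 39/4.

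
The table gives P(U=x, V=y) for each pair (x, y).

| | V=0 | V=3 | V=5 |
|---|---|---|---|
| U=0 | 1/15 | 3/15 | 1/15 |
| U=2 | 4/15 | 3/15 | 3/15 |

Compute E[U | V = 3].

1

P(V = 3) = 2/5.
Σ U·P over the event = 0·(3/15) + 2·(3/15) = 2/5.
E[U | V = 3] = (2/5) / (2/5) = 1.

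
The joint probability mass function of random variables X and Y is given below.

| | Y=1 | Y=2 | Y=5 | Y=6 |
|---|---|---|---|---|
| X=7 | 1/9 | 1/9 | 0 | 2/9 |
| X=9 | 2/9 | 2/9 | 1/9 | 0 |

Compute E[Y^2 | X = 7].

77/4

P(X = 7) = 4/9.
Σ Y^2·P over the event = 1·(1/9) + 4·(1/9) + 36·(2/9) = 77/9.
E[Y^2 | X = 7] = (77/9) / (4/9) = 77/4.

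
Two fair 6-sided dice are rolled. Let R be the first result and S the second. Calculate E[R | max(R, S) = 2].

5/3

Outcomes with max(R, S) = 2: (1,2), (2,1), (2,2), each with probability 1/36.
E[R | max(R, S) = 2] = (1 + 2 + 2) / 3 = 5/3.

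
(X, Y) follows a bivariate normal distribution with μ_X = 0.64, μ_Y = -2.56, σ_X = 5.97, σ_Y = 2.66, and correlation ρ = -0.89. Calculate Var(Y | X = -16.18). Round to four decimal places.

For a bivariate normal, Var(Y | X=x) = σ_Y²(1 − ρ²).
Var(Y | X=-16.18) = (2.66)²·(1 − (-0.89)²) = 7.0756·0.2079 = 1.4710.

1.4710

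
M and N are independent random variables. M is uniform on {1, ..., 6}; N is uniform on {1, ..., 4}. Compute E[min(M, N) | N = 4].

Outcomes with N = 4: (1,4), (2,4), (3,4), (4,4), (5,4), (6,4), each with probability 1/24.
E[min(M, N) | N = 4] = (1 + 2 + 3 + 4 + 4 + 4) / 6 = 3.

3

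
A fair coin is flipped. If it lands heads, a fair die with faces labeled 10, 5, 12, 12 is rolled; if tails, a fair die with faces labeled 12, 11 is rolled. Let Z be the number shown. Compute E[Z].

85/8

E[Z | heads] = (10+5+12+12)/4 = 39/4.
E[Z | tails] = (12+11)/2 = 23/2.
By the law of total expectation,
E[Z] = (1/2)·(39/4) + (1/2)·(23/2) = 85/8.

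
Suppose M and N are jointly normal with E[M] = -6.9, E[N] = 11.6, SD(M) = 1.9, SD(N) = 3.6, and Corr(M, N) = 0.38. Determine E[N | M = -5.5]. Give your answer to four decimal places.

For a bivariate normal, E[N | M=x] = μ_N + ρ·(σ_N/σ_M)·(x − μ_M).
E[N | M=-5.5] = 11.6 + (0.38)·(3.6/1.9)·(-5.5 − (-6.9)) = 11.6 + (0.72)·(1.4) = 12.6080.

12.6080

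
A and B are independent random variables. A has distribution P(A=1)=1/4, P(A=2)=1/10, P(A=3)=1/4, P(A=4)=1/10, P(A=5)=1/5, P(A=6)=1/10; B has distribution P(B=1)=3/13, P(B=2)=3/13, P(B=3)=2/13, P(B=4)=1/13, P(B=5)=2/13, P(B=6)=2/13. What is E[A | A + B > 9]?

26/5

P(A + B > 9) = 3/26.
Summing A·P(x,y) over outcomes with A + B > 9 gives 3/5.
E[A | A + B > 9] = (3/5) / (3/26) = 26/5.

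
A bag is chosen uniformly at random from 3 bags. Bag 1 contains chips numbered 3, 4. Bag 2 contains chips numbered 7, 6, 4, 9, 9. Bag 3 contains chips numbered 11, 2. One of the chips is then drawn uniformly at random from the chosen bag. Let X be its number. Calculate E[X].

E[X | bag 1] = (3+4)/2 = 7/2.
E[X | bag 2] = (7+6+4+9+9)/5 = 7.
E[X | bag 3] = (11+2)/2 = 13/2.
E[X] = (1/3)·(7/2) + (1/3)·(7) + (1/3)·(13/2) = 17/3.

17/3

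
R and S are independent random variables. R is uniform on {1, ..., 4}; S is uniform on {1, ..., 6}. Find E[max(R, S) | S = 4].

4

Outcomes with S = 4: (1,4), (2,4), (3,4), (4,4), each with probability 1/24.
E[max(R, S) | S = 4] = (4 + 4 + 4 + 4) / 4 = 4.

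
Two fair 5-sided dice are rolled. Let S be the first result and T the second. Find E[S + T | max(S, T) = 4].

44/7

Outcomes with max(S, T) = 4: (1,4), (2,4), (3,4), (4,1), (4,2), (4,3), (4,4), each with probability 1/25.
E[S + T | max(S, T) = 4] = (5 + 6 + 7 + 5 + 6 + 7 + 8) / 7 = 44/7.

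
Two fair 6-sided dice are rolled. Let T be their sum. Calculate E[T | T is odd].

7

P(T is odd) = 1/2.
Σ over the event: 3·1/18 + 5·1/9 + 7·1/6 + 9·1/9 + 11·1/18 = 7/2.
E[T | T is odd] = (7/2) / (1/2) = 7.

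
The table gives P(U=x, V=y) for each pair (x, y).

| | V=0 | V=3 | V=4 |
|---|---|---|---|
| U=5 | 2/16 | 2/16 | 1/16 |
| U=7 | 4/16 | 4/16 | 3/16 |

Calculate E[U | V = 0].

P(V = 0) = 3/8.
Σ U·P over the event = 5·(2/16) + 7·(4/16) = 19/8.
E[U | V = 0] = (19/8) / (3/8) = 19/3.

19/3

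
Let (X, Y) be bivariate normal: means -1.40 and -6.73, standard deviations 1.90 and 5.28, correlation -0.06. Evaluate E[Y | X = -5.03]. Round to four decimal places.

For a bivariate normal, E[Y | X=x] = μ_Y + ρ·(σ_Y/σ_X)·(x − μ_X).
E[Y | X=-5.03] = -6.73 + (-0.06)·(5.28/1.90)·(-5.03 − (-1.40)) = -6.73 + (-0.16674)·(-3.63) = -6.1247.

-6.1247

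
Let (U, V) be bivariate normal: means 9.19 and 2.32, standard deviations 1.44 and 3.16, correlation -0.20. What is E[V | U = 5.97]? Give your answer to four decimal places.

3.7332

For a bivariate normal, E[V | U=x] = μ_V + ρ·(σ_V/σ_U)·(x − μ_U).
E[V | U=5.97] = 2.32 + (-0.20)·(3.16/1.44)·(5.97 − (9.19)) = 2.32 + (-0.43889)·(-3.22) = 3.7332.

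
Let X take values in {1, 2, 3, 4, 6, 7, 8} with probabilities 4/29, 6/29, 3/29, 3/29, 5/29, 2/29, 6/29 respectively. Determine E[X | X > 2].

113/19

P(X > 2) = 19/29.
Σ over the event: 3·3/29 + 4·3/29 + 6·5/29 + 7·2/29 + 8·6/29 = 113/29.
E[X | X > 2] = (113/29) / (19/29) = 113/19.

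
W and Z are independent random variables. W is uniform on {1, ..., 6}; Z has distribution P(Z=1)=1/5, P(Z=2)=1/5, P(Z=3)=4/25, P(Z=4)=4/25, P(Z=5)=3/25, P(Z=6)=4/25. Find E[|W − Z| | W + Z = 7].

P(W + Z = 7) = 1/6.
Summing |W−Z|·P(x,y) over outcomes with W + Z = 7 gives 77/150.
E[|W − Z| | W + Z = 7] = (77/150) / (1/6) = 77/25.

77/25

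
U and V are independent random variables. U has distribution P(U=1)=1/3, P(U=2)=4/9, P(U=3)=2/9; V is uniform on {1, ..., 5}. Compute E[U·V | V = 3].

P(V = 3) = 1/5.
Summing UV·P(x,y) over outcomes with V = 3 gives 17/15.
E[U·V | V = 3] = (17/15) / (1/5) = 17/3.

17/3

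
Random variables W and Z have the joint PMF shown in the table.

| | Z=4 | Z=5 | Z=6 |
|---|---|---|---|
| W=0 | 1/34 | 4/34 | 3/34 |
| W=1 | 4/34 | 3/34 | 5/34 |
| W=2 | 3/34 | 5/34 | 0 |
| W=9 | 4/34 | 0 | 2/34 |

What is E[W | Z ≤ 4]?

P(Z ≤ 4) = 6/17.
Summing W·P(W=x,Z=y) over the conditioning event gives 23/17.
E[W | Z ≤ 4] = (23/17) / (6/17) = 23/6.

23/6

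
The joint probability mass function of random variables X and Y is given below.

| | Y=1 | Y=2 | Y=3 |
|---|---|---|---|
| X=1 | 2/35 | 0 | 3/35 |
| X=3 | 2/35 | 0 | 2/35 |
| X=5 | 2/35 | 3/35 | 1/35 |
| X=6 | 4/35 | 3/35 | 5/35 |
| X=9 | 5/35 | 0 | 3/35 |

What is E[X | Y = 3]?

71/14

P(Y = 3) = 2/5.
Σ X·P over the event = 1·(3/35) + 3·(2/35) + 5·(1/35) + 6·(5/35) + 9·(3/35) = 71/35.
E[X | Y = 3] = (71/35) / (2/5) = 71/14.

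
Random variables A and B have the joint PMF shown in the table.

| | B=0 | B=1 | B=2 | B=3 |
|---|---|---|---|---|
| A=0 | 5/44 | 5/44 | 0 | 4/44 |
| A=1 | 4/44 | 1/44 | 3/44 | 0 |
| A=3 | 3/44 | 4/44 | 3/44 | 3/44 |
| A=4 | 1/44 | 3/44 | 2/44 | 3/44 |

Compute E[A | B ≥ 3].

21/10

P(B ≥ 3) = 5/22.
Σ A·P over the event = 0·(4/44) + 3·(3/44) + 4·(3/44) = 21/44.
E[A | B ≥ 3] = (21/44) / (5/22) = 21/10.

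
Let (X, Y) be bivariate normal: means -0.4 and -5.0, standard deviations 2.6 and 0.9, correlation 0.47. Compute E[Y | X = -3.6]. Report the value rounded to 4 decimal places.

The regression of Y on X has slope ρ·σ_Y/σ_X and passes through (μ_X, μ_Y).
E[Y | X=-3.6] = -5.0 + (0.47)·(0.9/2.6)·(-3.6 − (-0.4)) = -5.0 + (0.16269)·(-3.2) = -5.5206.

-5.5206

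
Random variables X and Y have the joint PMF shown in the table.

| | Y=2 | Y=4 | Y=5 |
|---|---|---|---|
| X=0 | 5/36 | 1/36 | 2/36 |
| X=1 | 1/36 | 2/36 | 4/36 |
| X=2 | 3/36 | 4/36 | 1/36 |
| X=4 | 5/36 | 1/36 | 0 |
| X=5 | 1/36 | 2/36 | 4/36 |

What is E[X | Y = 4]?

P(Y = 4) = 5/18.
Σ X·P over the event = 0·(1/36) + 1·(2/36) + 2·(4/36) + 4·(1/36) + 5·(2/36) = 2/3.
E[X | Y = 4] = (2/3) / (5/18) = 12/5.

12/5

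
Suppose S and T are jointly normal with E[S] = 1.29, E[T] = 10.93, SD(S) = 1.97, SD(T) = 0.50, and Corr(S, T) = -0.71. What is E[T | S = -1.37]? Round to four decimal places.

11.4093

The regression of T on S has slope ρ·σ_T/σ_S and passes through (μ_S, μ_T).
E[T | S=-1.37] = 10.93 + (-0.71)·(0.50/1.97)·(-1.37 − (1.29)) = 10.93 + (-0.1802)·(-2.66) = 11.4093.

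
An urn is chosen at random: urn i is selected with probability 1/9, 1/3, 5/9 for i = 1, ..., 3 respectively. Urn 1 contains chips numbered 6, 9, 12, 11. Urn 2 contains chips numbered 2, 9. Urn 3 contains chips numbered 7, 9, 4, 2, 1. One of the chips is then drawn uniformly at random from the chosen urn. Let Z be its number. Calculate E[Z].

E[Z | urn 1] = (6+9+12+11)/4 = 19/2.
E[Z | urn 2] = (2+9)/2 = 11/2.
E[Z | urn 3] = (7+9+4+2+1)/5 = 23/5.
By the law of total expectation,
E[Z] = (1/9)·(19/2) + (1/3)·(11/2) + (5/9)·(23/5) = 49/9.

49/9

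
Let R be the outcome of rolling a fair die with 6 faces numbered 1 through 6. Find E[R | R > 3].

5

Given R > 3, R is equally likely to be any of {4, 5, 6}.
E[R | R > 3] = (4 + 5 + 6) / 3 = 5.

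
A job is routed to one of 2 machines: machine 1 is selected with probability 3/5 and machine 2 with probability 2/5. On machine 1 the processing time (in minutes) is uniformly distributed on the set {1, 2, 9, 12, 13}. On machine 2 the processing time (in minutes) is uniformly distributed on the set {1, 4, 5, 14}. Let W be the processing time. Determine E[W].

E[W | machine 1] = (1+2+9+12+13)/5 = 37/5.
E[W | machine 2] = (1+4+5+14)/4 = 6.
E[W] = (3/5)·(37/5) + (2/5)·(6) = 171/25.

171/25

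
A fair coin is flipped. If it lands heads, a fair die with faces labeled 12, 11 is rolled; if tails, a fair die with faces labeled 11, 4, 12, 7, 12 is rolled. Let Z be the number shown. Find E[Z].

207/20

E[Z | heads] = (12+11)/2 = 23/2.
E[Z | tails] = (11+4+12+7+12)/5 = 46/5.
E[Z] = (1/2)·(23/2) + (1/2)·(46/5) = 207/20.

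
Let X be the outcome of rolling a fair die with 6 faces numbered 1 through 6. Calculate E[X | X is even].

4

Given X is even, X is equally likely to be any of {2, 4, 6}.
E[X | X is even] = (2 + 4 + 6) / 3 = 4.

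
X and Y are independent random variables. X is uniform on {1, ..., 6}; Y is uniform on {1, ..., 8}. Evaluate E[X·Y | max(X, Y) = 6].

216/11

P(max(X, Y) = 6) = 11/48.
Summing XY·P(x,y) over outcomes with max(X, Y) = 6 gives 9/2.
E[X·Y | max(X, Y) = 6] = (9/2) / (11/48) = 216/11.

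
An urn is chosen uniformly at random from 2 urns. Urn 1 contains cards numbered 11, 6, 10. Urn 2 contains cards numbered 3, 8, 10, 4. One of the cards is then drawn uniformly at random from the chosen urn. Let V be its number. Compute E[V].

E[V | urn 1] = (11+6+10)/3 = 9.
E[V | urn 2] = (3+8+10+4)/4 = 25/4.
E[V] = (1/2)·(9) + (1/2)·(25/4) = 61/8.

61/8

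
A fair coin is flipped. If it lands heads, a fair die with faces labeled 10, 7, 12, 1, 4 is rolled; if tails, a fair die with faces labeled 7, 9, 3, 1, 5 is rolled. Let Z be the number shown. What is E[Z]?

E[Z | heads] = (10+7+12+1+4)/5 = 34/5.
E[Z | tails] = (7+9+3+1+5)/5 = 5.
By the law of total expectation,
E[Z] = (1/2)·(34/5) + (1/2)·(5) = 59/10.

59/10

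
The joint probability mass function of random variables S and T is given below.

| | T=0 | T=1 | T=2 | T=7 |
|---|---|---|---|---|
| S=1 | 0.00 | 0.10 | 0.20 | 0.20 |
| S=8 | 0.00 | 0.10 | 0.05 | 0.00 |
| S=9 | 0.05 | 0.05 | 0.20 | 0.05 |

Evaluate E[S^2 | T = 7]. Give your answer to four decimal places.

17.0000

P(T = 7) = 0.25.
Σ S^2·P over the event = 1·(0.20) + 81·(0.05) = 4.25.
E[S^2 | T = 7] = (4.25) / (0.25) = 17.0000.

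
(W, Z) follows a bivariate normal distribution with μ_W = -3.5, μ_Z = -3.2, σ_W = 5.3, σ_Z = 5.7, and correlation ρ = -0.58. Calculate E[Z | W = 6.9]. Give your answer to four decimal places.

-9.6872

For a bivariate normal, E[Z | W=x] = μ_Z + ρ·(σ_Z/σ_W)·(x − μ_W).
E[Z | W=6.9] = -3.2 + (-0.58)·(5.7/5.3)·(6.9 − (-3.5)) = -3.2 + (-0.62377)·(10.4) = -9.6872.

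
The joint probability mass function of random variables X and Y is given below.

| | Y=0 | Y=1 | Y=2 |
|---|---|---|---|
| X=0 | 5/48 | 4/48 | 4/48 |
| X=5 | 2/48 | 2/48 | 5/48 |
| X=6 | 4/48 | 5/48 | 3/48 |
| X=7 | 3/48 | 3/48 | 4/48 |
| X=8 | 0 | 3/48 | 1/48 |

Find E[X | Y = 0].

P(Y = 0) = 7/24.
Σ X·P over the event = 0·(5/48) + 5·(2/48) + 6·(4/48) + 7·(3/48) = 55/48.
E[X | Y = 0] = (55/48) / (7/24) = 55/14.

55/14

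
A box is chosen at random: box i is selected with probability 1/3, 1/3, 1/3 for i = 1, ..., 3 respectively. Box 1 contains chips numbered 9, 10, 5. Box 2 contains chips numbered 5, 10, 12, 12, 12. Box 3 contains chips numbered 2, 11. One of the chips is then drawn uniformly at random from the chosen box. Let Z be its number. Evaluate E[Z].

247/30

E[Z | box 1] = (9+10+5)/3 = 8.
E[Z | box 2] = (5+10+12+12+12)/5 = 51/5.
E[Z | box 3] = (2+11)/2 = 13/2.
By the law of total expectation,
E[Z] = (1/3)·(8) + (1/3)·(51/5) + (1/3)·(13/2) = 247/30.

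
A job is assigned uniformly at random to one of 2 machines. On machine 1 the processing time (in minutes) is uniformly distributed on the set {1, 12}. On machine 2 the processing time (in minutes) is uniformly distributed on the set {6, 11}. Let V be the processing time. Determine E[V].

15/2

E[V | machine 1] = (1+12)/2 = 13/2.
E[V | machine 2] = (6+11)/2 = 17/2.
By the law of total expectation,
E[V] = (1/2)·(13/2) + (1/2)·(17/2) = 15/2.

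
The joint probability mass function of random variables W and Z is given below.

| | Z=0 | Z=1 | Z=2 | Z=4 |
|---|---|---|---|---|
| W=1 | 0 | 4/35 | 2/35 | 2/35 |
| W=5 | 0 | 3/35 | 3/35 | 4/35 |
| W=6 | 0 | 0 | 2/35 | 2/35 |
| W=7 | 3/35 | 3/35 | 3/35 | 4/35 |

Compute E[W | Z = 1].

4

P(Z = 1) = 2/7.
Σ W·P over the event = 1·(4/35) + 5·(3/35) + 7·(3/35) = 8/7.
E[W | Z = 1] = (8/7) / (2/7) = 4.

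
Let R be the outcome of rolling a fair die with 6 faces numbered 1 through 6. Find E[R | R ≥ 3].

9/2

Given R ≥ 3, R is equally likely to be any of {3, 4, 5, 6}.
E[R | R ≥ 3] = (3 + 4 + 5 + 6) / 4 = 9/2.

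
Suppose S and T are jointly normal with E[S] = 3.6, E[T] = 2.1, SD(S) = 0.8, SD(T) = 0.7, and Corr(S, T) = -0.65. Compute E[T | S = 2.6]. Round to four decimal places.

2.6688

E[T | S=x] = μ_T + ρ(σ_T/σ_S)(x − μ_S) for jointly normal variables.
E[T | S=2.6] = 2.1 + (-0.65)·(0.7/0.8)·(2.6 − (3.6)) = 2.1 + (-0.56875)·(-1) = 2.6688.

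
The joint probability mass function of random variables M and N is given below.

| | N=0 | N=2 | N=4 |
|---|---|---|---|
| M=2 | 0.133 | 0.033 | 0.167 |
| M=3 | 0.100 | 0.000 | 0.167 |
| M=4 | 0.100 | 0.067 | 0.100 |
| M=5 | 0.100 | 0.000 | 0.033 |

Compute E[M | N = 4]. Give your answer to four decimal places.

2.9979

P(N = 4) = 0.467.
Σ M·P over the event = 2·(0.167) + 3·(0.167) + 4·(0.100) + 5·(0.033) = 1.400.
E[M | N = 4] = (1.400) / (0.467) = 2.9979.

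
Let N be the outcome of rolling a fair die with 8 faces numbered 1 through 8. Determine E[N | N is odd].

Given N is odd, N is equally likely to be any of {1, 3, 5, 7}.
E[N | N is odd] = (1 + 3 + 5 + 7) / 4 = 4.

4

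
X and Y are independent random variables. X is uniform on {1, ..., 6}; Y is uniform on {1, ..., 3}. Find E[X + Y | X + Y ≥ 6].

64/9

Outcomes with X + Y ≥ 6: (3,3), (4,2), (4,3), (5,1), (5,2), (5,3), (6,1), (6,2), (6,3), each with probability 1/18.
E[X + Y | X + Y ≥ 6] = (6 + 6 + 7 + 6 + 7 + 8 + 7 + 8 + 9) / 9 = 64/9.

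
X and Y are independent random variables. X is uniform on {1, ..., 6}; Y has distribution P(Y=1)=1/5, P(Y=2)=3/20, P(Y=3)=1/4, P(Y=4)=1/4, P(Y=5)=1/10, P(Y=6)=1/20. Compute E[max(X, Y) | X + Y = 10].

23/4

P(X + Y = 10) = 1/15.
Summing max(X,Y)·P(x,y) over outcomes with X + Y = 10 gives 23/60.
E[max(X, Y) | X + Y = 10] = (23/60) / (1/15) = 23/4.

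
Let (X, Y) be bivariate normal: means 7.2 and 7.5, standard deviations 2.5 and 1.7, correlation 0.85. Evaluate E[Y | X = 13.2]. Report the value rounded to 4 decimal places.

10.9680

The regression of Y on X has slope ρ·σ_Y/σ_X and passes through (μ_X, μ_Y).
E[Y | X=13.2] = 7.5 + (0.85)·(1.7/2.5)·(13.2 − (7.2)) = 7.5 + (0.578)·(6) = 10.9680.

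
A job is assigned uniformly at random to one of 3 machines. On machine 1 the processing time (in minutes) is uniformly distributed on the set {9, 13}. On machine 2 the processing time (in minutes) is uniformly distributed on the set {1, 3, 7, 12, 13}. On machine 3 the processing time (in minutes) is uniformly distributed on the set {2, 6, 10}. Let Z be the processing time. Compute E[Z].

E[Z | machine 1] = (9+13)/2 = 11.
E[Z | machine 2] = (1+3+7+12+13)/5 = 36/5.
E[Z | machine 3] = (2+6+10)/3 = 6.
E[Z] = (1/3)·(11) + (1/3)·(36/5) + (1/3)·(6) = 121/15.

121/15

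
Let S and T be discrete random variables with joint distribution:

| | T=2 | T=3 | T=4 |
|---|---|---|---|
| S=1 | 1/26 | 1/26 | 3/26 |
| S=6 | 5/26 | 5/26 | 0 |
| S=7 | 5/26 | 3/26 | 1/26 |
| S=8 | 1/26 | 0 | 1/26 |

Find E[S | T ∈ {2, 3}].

P(T ∈ {2, 3}) = 21/26.
Σ S·P over the event = 1·(1/26) + 1·(1/26) + 6·(5/26) + 6·(5/26) + 7·(5/26) + 7·(3/26) + 8·(1/26) = 63/13.
E[S | T ∈ {2, 3}] = (63/13) / (21/26) = 6.

6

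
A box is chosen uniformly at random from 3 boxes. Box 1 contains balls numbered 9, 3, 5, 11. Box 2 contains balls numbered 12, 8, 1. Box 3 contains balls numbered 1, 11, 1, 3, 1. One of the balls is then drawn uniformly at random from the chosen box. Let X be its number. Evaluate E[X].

E[X | box 1] = (9+3+5+11)/4 = 7.
E[X | box 2] = (12+8+1)/3 = 7.
E[X | box 3] = (1+11+1+3+1)/5 = 17/5.
By the law of total expectation,
E[X] = (1/3)·(7) + (1/3)·(7) + (1/3)·(17/5) = 29/5.

29/5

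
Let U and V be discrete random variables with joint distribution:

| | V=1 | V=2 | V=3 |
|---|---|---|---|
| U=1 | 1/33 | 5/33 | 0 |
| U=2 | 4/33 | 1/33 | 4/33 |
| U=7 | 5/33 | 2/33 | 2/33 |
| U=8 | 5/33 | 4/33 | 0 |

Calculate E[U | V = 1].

28/5

P(V = 1) = 5/11.
Summing U·P(U=x,V=y) over the conditioning event gives 28/11.
E[U | V = 1] = (28/11) / (5/11) = 28/5.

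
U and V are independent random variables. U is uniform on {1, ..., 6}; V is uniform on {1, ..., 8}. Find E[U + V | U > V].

P(U > V) = 5/16.
Summing (U+V)·P(x,y) over outcomes with U > V gives 35/16.
E[U + V | U > V] = (35/16) / (5/16) = 7.

7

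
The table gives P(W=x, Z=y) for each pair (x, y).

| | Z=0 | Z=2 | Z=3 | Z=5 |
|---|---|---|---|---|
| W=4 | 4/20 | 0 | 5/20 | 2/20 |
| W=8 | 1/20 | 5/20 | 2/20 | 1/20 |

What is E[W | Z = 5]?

16/3

P(Z = 5) = 3/20.
Σ W·P over the event = 4·(2/20) + 8·(1/20) = 4/5.
E[W | Z = 5] = (4/5) / (3/20) = 16/3.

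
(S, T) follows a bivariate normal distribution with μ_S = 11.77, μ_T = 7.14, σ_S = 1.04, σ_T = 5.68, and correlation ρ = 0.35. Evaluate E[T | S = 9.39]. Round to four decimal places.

E[T | S=x] = μ_T + ρ(σ_T/σ_S)(x − μ_S) for jointly normal variables.
E[T | S=9.39] = 7.14 + (0.35)·(5.68/1.04)·(9.39 − (11.77)) = 7.14 + (1.91154)·(-2.38) = 2.5905.

2.5905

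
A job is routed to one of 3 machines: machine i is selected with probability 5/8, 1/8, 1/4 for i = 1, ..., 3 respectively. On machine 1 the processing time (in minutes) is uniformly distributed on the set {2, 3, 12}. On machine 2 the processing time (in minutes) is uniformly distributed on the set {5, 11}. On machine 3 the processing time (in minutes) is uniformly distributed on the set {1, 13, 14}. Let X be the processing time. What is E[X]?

55/8

E[X | machine 1] = (2+3+12)/3 = 17/3.
E[X | machine 2] = (5+11)/2 = 8.
E[X | machine 3] = (1+13+14)/3 = 28/3.
E[X] = (5/8)·(17/3) + (1/8)·(8) + (1/4)·(28/3) = 55/8.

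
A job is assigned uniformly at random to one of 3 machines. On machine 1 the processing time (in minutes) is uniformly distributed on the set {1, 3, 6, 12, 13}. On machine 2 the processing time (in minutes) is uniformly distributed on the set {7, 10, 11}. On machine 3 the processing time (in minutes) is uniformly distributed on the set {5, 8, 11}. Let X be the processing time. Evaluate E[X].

73/9

E[X | machine 1] = (1+3+6+12+13)/5 = 7.
E[X | machine 2] = (7+10+11)/3 = 28/3.
E[X | machine 3] = (5+8+11)/3 = 8.
E[X] = (1/3)·(7) + (1/3)·(28/3) + (1/3)·(8) = 73/9.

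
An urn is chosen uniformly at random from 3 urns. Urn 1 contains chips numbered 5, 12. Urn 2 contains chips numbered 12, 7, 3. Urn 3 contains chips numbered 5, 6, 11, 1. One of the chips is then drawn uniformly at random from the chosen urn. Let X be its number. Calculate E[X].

E[X | urn 1] = (5+12)/2 = 17/2.
E[X | urn 2] = (12+7+3)/3 = 22/3.
E[X | urn 3] = (5+6+11+1)/4 = 23/4.
By the law of total expectation,
E[X] = (1/3)·(17/2) + (1/3)·(22/3) + (1/3)·(23/4) = 259/36.

259/36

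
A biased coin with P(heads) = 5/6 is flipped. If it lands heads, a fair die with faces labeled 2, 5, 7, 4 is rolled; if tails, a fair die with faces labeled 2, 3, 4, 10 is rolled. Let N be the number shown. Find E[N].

E[N | heads] = (2+5+7+4)/4 = 9/2.
E[N | tails] = (2+3+4+10)/4 = 19/4.
E[N] = (5/6)·(9/2) + (1/6)·(19/4) = 109/24.

109/24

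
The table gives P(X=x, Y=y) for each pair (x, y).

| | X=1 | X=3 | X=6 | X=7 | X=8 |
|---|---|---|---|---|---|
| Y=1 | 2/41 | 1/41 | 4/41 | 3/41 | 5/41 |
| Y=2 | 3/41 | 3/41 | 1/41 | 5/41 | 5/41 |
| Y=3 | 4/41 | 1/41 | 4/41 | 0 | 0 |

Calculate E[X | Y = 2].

93/17

P(Y = 2) = 17/41.
Σ X·P over the event = 1·(3/41) + 3·(3/41) + 6·(1/41) + 7·(5/41) + 8·(5/41) = 93/41.
E[X | Y = 2] = (93/41) / (17/41) = 93/17.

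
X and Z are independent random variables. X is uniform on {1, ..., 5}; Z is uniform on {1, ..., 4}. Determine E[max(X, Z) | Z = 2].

P(Z = 2) = 1/4.
Summing max(X,Z)·P(x,y) over outcomes with Z = 2 gives 4/5.
E[max(X, Z) | Z = 2] = (4/5) / (1/4) = 16/5.

16/5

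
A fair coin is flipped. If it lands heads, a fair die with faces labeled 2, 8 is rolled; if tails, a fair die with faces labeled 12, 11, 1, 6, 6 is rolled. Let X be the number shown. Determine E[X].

E[X | heads] = (2+8)/2 = 5.
E[X | tails] = (12+11+1+6+6)/5 = 36/5.
By the law of total expectation,
E[X] = (1/2)·(5) + (1/2)·(36/5) = 61/10.

61/10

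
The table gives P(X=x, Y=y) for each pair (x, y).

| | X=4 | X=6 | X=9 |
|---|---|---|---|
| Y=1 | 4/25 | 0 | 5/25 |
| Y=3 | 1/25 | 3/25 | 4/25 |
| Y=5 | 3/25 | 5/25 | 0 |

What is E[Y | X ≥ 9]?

P(X ≥ 9) = 9/25.
Σ Y·P over the event = 1·(5/25) + 3·(4/25) = 17/25.
E[Y | X ≥ 9] = (17/25) / (9/25) = 17/9.

17/9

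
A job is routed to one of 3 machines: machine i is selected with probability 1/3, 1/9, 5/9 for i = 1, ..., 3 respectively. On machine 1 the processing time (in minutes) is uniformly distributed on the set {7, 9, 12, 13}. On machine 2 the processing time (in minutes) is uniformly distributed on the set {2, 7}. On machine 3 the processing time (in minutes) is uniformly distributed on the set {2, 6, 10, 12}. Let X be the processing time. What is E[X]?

97/12

E[X | machine 1] = (7+9+12+13)/4 = 41/4.
E[X | machine 2] = (2+7)/2 = 9/2.
E[X | machine 3] = (2+6+10+12)/4 = 15/2.
By the law of total expectation,
E[X] = (1/3)·(41/4) + (1/9)·(9/2) + (5/9)·(15/2) = 97/12.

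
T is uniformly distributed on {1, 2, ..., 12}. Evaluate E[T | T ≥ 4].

8

Given T ≥ 4, T is equally likely to be any of {4, 5, 6, 7, 8, 9, 10, 11, 12}.
E[T | T ≥ 4] = (4 + 5 + 6 + 7 + 8 + 9 + 10 + 11 + 12) / 9 = 8.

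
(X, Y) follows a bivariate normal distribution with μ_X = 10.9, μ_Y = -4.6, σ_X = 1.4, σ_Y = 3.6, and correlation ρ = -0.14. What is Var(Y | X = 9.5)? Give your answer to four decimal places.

12.7060

For a bivariate normal, Var(Y | X=x) = σ_Y²(1 − ρ²).
Var(Y | X=9.5) = (3.6)²·(1 − (-0.14)²) = 12.96·0.9804 = 12.7060.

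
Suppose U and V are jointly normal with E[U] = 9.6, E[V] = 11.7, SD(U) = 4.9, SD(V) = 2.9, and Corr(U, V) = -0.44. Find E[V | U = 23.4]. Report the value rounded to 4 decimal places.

The regression of V on U has slope ρ·σ_V/σ_U and passes through (μ_U, μ_V).
E[V | U=23.4] = 11.7 + (-0.44)·(2.9/4.9)·(23.4 − (9.6)) = 11.7 + (-0.260408)·(13.8) = 8.1064.

8.1064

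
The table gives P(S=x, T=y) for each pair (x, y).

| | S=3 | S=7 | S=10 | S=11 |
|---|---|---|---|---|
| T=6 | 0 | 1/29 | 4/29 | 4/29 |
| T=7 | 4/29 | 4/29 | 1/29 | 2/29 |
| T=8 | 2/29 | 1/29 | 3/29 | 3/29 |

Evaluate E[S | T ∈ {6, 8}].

P(T ∈ {6, 8}) = 18/29.
Σ S·P over the event = 3·(2/29) + 7·(1/29) + 7·(1/29) + 10·(4/29) + 10·(3/29) + 11·(4/29) + 11·(3/29) = 167/29.
E[S | T ∈ {6, 8}] = (167/29) / (18/29) = 167/18.

167/18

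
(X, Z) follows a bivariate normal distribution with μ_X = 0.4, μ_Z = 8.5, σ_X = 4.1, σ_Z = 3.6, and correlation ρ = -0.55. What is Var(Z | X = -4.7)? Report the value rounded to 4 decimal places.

For a bivariate normal, Var(Z | X=x) = σ_Z²(1 − ρ²).
Var(Z | X=-4.7) = (3.6)²·(1 − (-0.55)²) = 12.96·0.6975 = 9.0396.

9.0396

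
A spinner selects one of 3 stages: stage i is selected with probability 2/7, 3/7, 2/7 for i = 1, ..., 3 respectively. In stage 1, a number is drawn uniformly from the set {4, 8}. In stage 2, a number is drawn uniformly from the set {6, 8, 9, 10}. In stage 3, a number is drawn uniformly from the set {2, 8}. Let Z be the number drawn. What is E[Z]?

E[Z | stage 1] = (4+8)/2 = 6.
E[Z | stage 2] = (6+8+9+10)/4 = 33/4.
E[Z | stage 3] = (2+8)/2 = 5.
By the law of total expectation,
E[Z] = (2/7)·(6) + (3/7)·(33/4) + (2/7)·(5) = 187/28.

187/28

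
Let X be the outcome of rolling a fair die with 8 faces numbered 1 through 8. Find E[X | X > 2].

Given X > 2, X is equally likely to be any of {3, 4, 5, 6, 7, 8}.
E[X | X > 2] = (3 + 4 + 5 + 6 + 7 + 8) / 6 = 11/2.

11/2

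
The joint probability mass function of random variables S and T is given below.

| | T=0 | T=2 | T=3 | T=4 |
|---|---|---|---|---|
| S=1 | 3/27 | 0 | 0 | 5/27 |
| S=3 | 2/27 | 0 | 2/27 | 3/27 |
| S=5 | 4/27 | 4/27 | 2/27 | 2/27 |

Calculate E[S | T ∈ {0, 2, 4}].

P(T ∈ {0, 2, 4}) = 23/27.
Σ S·P over the event = 1·(3/27) + 1·(5/27) + 3·(2/27) + 3·(3/27) + 5·(4/27) + 5·(4/27) + 5·(2/27) = 73/27.
E[S | T ∈ {0, 2, 4}] = (73/27) / (23/27) = 73/23.

73/23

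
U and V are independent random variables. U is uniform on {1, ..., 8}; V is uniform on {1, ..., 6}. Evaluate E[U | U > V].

160/27

P(U > V) = 9/16.
Summing U·P(x,y) over outcomes with U > V gives 10/3.
E[U | U > V] = (10/3) / (9/16) = 160/27.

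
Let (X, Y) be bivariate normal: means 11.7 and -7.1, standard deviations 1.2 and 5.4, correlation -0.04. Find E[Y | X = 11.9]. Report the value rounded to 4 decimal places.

For a bivariate normal, E[Y | X=x] = μ_Y + ρ·(σ_Y/σ_X)·(x − μ_X).
E[Y | X=11.9] = -7.1 + (-0.04)·(5.4/1.2)·(11.9 − (11.7)) = -7.1 + (-0.18)·(0.2) = -7.1360.

-7.1360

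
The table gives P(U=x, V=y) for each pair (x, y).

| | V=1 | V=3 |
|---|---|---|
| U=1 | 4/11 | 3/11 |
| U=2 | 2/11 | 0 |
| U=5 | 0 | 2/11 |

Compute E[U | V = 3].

P(V = 3) = 5/11.
Σ U·P over the event = 1·(3/11) + 5·(2/11) = 13/11.
E[U | V = 3] = (13/11) / (5/11) = 13/5.

13/5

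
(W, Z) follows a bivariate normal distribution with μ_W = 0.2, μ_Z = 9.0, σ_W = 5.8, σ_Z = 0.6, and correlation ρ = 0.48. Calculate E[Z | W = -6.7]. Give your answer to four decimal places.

For a bivariate normal, E[Z | W=x] = μ_Z + ρ·(σ_Z/σ_W)·(x − μ_W).
E[Z | W=-6.7] = 9.0 + (0.48)·(0.6/5.8)·(-6.7 − (0.2)) = 9.0 + (0.049655)·(-6.9) = 8.6574.

8.6574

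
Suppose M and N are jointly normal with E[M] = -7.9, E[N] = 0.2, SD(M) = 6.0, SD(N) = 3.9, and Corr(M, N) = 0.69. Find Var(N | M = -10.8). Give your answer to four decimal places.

Var(N | M=x) = (1 − ρ²)·σ_N².
Var(N | M=-10.8) = (3.9)²·(1 − (0.69)²) = 15.21·0.5239 = 7.9685.

7.9685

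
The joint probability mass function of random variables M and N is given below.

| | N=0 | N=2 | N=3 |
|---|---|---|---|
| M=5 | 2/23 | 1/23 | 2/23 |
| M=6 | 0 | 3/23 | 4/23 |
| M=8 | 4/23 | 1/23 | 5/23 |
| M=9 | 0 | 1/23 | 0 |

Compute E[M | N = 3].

P(N = 3) = 11/23.
Summing M·P(M=x,N=y) over the conditioning event gives 74/23.
E[M | N = 3] = (74/23) / (11/23) = 74/11.

74/11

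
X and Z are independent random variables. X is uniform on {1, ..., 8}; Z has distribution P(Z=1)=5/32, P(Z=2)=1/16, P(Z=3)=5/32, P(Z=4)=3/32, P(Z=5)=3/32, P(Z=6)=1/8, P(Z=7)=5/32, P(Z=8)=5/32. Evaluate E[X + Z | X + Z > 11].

P(X + Z > 11) = 33/128.
Summing (X+Z)·P(x,y) over outcomes with X + Z > 11 gives 887/256.
E[X + Z | X + Z > 11] = (887/256) / (33/128) = 887/66.

887/66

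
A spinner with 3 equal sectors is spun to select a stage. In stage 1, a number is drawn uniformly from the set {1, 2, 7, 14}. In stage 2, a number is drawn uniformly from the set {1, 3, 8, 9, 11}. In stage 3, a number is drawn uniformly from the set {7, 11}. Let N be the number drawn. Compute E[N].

E[N | stage 1] = (1+2+7+14)/4 = 6.
E[N | stage 2] = (1+3+8+9+11)/5 = 32/5.
E[N | stage 3] = (7+11)/2 = 9.
E[N] = (1/3)·(6) + (1/3)·(32/5) + (1/3)·(9) = 107/15.

107/15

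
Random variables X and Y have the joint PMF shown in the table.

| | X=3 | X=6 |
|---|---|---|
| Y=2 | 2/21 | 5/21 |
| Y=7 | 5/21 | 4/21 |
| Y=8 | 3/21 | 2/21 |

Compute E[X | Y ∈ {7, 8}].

30/7

P(Y ∈ {7, 8}) = 2/3.
Σ X·P over the event = 3·(5/21) + 3·(3/21) + 6·(4/21) + 6·(2/21) = 20/7.
E[X | Y ∈ {7, 8}] = (20/7) / (2/3) = 30/7.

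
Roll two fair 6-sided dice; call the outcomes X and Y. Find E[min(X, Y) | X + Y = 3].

1

Outcomes with X + Y = 3: (1,2), (2,1), each with probability 1/36.
E[min(X, Y) | X + Y = 3] = (1 + 1) / 2 = 1.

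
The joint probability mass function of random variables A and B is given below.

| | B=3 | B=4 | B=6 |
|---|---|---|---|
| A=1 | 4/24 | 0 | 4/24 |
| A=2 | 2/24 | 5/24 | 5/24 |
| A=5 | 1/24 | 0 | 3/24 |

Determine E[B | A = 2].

14/3

P(A = 2) = 1/2.
Σ B·P over the event = 3·(2/24) + 4·(5/24) + 6·(5/24) = 7/3.
E[B | A = 2] = (7/3) / (1/2) = 14/3.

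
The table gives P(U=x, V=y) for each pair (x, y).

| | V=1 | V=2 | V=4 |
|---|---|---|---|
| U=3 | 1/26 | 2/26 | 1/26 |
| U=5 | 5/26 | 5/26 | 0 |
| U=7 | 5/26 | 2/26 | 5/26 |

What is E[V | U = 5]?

3/2

P(U = 5) = 5/13.
Σ V·P over the event = 1·(5/26) + 2·(5/26) = 15/26.
E[V | U = 5] = (15/26) / (5/13) = 3/2.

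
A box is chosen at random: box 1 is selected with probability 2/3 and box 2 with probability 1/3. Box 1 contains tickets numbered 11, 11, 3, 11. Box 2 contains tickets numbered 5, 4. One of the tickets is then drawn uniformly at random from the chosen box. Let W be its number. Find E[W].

15/2

E[W | box 1] = (11+11+3+11)/4 = 9.
E[W | box 2] = (5+4)/2 = 9/2.
E[W] = (2/3)·(9) + (1/3)·(9/2) = 15/2.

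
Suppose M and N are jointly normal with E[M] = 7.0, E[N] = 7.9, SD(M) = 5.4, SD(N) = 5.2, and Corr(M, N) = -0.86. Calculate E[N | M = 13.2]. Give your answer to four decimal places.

2.7655

For a bivariate normal, E[N | M=x] = μ_N + ρ·(σ_N/σ_M)·(x − μ_M).
E[N | M=13.2] = 7.9 + (-0.86)·(5.2/5.4)·(13.2 − (7.0)) = 7.9 + (-0.82815)·(6.2) = 2.7655.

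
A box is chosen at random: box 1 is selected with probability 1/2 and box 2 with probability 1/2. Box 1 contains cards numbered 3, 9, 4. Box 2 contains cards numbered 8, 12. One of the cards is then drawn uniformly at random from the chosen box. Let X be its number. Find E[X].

23/3

E[X | box 1] = (3+9+4)/3 = 16/3.
E[X | box 2] = (8+12)/2 = 10.
By the law of total expectation,
E[X] = (1/2)·(16/3) + (1/2)·(10) = 23/3.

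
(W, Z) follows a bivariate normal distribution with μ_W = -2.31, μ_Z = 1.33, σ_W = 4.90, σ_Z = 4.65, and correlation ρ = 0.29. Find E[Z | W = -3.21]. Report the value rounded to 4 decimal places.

The regression of Z on W has slope ρ·σ_Z/σ_W and passes through (μ_W, μ_Z).
E[Z | W=-3.21] = 1.33 + (0.29)·(4.65/4.90)·(-3.21 − (-2.31)) = 1.33 + (0.2752)·(-0.9) = 1.0823.

1.0823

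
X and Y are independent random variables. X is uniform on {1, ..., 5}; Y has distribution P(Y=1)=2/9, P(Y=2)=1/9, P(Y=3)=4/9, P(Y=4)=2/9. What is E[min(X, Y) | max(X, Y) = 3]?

28/15

P(max(X, Y) = 3) = 1/3.
Summing min(X,Y)·P(x,y) over outcomes with max(X, Y) = 3 gives 28/45.
E[min(X, Y) | max(X, Y) = 3] = (28/45) / (1/3) = 28/15.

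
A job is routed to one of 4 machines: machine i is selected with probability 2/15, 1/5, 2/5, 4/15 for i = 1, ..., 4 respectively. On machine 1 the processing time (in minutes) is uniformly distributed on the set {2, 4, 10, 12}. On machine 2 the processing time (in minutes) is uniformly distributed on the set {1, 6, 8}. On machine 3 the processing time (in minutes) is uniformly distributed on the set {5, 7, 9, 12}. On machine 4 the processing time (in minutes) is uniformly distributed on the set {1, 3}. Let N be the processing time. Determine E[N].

E[N | machine 1] = (2+4+10+12)/4 = 7.
E[N | machine 2] = (1+6+8)/3 = 5.
E[N | machine 3] = (5+7+9+12)/4 = 33/4.
E[N | machine 4] = (1+3)/2 = 2.
By the law of total expectation,
E[N] = (2/15)·(7) + (1/5)·(5) + (2/5)·(33/4) + (4/15)·(2) = 173/30.

173/30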